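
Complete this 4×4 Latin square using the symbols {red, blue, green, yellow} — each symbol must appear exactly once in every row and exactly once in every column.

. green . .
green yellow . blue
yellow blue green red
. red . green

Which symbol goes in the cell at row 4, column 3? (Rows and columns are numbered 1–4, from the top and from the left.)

yellow

At row 1, column 4: row 1 has {green}; column 4 has {red,blue,green}; that leaves yellow.
At row 2, column 3: row 2 has {blue,green,yellow}; column 3 has {green}; that leaves red.
At row 4, column 1: row 4 has {red,green}; column 1 has {green,yellow}; that leaves blue.
At row 4, column 3: row 4 has {red,blue,green}; column 3 has {red,green}; that leaves yellow.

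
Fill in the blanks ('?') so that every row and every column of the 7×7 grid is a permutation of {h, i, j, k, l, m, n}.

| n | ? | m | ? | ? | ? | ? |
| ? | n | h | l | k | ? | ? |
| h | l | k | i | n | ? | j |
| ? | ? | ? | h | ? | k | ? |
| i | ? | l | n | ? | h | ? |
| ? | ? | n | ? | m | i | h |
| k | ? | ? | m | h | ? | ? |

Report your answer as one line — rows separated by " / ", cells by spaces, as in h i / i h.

n h m j i l k / m n h l k j i / h l k i n m j / j m i h l k n / i k l n j h m / l j n k m i h / k i j m h n l

(r3,c6) = m
(r5,c5) = j
(r2,c6) = j
(r1,c6) = l
(r2,c1) = m
(r2,c7) = i
(r7,c6) = n
(r7,c7) = l
(r1,c5) = i
(r1,c7) = k
(r4,c5) = l
(r5,c7) = m
(r1,c4) = j
(r4,c1) = j
(r4,c3) = i
(r4,c7) = n
(r5,c2) = k
(r6,c1) = l
(r6,c2) = j
(r6,c4) = k
(r7,c2) = i
(r7,c3) = j
(r1,c2) = h
(r4,c2) = m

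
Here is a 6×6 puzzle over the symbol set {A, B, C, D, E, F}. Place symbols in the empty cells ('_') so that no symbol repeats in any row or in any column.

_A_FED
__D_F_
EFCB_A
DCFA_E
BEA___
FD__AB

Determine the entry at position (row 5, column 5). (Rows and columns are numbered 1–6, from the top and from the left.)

C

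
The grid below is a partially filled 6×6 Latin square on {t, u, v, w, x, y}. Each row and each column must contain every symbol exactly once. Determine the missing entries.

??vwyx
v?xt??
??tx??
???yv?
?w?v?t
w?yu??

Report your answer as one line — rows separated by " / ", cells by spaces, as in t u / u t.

Cell (r5,c3): row 5 has {t,v,w}; column 3 has {t,v,x,y} → u.
Cell (r5,c5): row 5 has {t,u,v,w}; column 5 has {v,y} → x.
Cell (r6,c5): row 6 has {u,w,y}; column 5 has {v,x,y} → t.
Cell (r6,c6): row 6 has {t,u,w,y}; column 6 has {t,x} → v.
Cell (r4,c3): row 4 has {v,y}; column 3 has {t,u,v,x,y} → w.
Cell (r4,c6): row 4 has {v,w,y}; column 6 has {t,v,x} → u.
Cell (r5,c1): row 5 has {t,u,v,w,x}; column 1 has {v,w} → y.
Cell (r6,c2): row 6 has {t,u,v,w,y}; column 2 has {w} → x.
Cell (r3,c1): row 3 has {t,x}; column 1 has {v,w,y} → u.
Cell (r3,c5): row 3 has {t,u,x}; column 5 has {t,v,x,y} → w.
Cell (r3,c6): row 3 has {t,u,w,x}; column 6 has {t,u,v,x} → y.
Cell (r4,c2): row 4 has {u,v,w,y}; column 2 has {w,x} → t.
Cell (r1,c1): row 1 has {v,w,x,y}; column 1 has {u,v,w,y} → t.
Cell (r1,c2): row 1 has {t,v,w,x,y}; column 2 has {t,w,x} → u.
Cell (r2,c2): row 2 has {t,v,x}; column 2 has {t,u,w,x} → y.
Cell (r2,c5): row 2 has {t,v,x,y}; column 5 has {t,v,w,x,y} → u.
Cell (r2,c6): row 2 has {t,u,v,x,y}; column 6 has {t,u,v,x,y} → w.
Cell (r3,c2): row 3 has {t,u,w,x,y}; column 2 has {t,u,w,x,y} → v.
Cell (r4,c1): row 4 has {t,u,v,w,y}; column 1 has {t,u,v,w,y} → x.

t u v w y x / v y x t u w / u v t x w y / x t w y v u / y w u v x t / w x y u t v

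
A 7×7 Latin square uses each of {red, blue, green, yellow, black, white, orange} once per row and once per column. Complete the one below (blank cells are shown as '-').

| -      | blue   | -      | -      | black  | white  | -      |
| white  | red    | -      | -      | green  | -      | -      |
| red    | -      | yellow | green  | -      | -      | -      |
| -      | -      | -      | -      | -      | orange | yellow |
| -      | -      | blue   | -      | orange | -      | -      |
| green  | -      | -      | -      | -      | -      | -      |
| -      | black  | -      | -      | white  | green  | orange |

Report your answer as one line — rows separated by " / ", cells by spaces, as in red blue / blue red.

orange blue green yellow black white red / white red black orange green yellow blue / red orange yellow green blue black white / blue green white black red orange yellow / black yellow blue white orange red green / green white orange red yellow blue black / yellow black red blue white green orange

row 3 has {red,green,yellow}; column 5 has {green,black,white,orange} — only blue is left for (r3,c5).
row 3 has {red,blue,green,yellow}; column 6 has {green,white,orange} — only black is left for (r3,c6).
row 3 has {red,blue,green,yellow,black}; column 7 has {yellow,orange} — only white is left for (r3,c7).
row 4 has {yellow,orange}; column 5 has {blue,green,black,white,orange} — only red is left for (r4,c5).
row 6 has {green}; column 5 has {red,blue,green,black,white,orange} — only yellow is left for (r6,c5).
row 7 has {green,black,white,orange}; column 3 has {blue,yellow} — only red is left for (r7,c3).
row 3 has {red,blue,green,yellow,black,white}; column 2 has {red,blue,black} — only orange is left for (r3,c2).
row 6 has {green,yellow}; column 2 has {red,blue,black,orange} — only white is left for (r6,c2).
row 4 has {red,yellow,orange}; column 2 has {red,blue,black,white,orange} — only green is left for (r4,c2).
row 5 has {blue,orange}; column 2 has {red,blue,green,black,white,orange} — only yellow is left for (r5,c2).
row 5 has {blue,yellow,orange}; column 6 has {green,black,white,orange} — only red is left for (r5,c6).
row 6 has {green,yellow,white}; column 6 has {red,green,black,white,orange} — only blue is left for (r6,c6).
row 2 has {red,green,white}; column 6 has {red,blue,green,black,white,orange} — only yellow is left for (r2,c6).
row 5 has {red,blue,yellow,orange}; column 1 has {red,green,white} — only black is left for (r5,c1).
row 5 has {red,blue,yellow,black,orange}; column 4 has {green} — only white is left for (r5,c4).
row 5 has {red,blue,yellow,black,white,orange}; column 7 has {yellow,white,orange} — only green is left for (r5,c7).
row 1 has {blue,black,white}; column 7 has {green,yellow,white,orange} — only red is left for (r1,c7).
row 4 has {red,green,yellow,orange}; column 1 has {red,green,black,white} — only blue is left for (r4,c1).
row 4 has {red,blue,green,yellow,orange}; column 4 has {green,white} — only black is left for (r4,c4).
row 6 has {blue,green,yellow,white}; column 7 has {red,green,yellow,white,orange} — only black is left for (r6,c7).
row 7 has {red,green,black,white,orange}; column 1 has {red,blue,green,black,white} — only yellow is left for (r7,c1).
row 7 has {red,green,yellow,black,white,orange}; column 4 has {green,black,white} — only blue is left for (r7,c4).
row 1 has {red,blue,black,white}; column 1 has {red,blue,green,yellow,black,white} — only orange is left for (r1,c1).
row 1 has {red,blue,black,white,orange}; column 3 has {red,blue,yellow} — only green is left for (r1,c3).
row 1 has {red,blue,green,black,white,orange}; column 4 has {blue,green,black,white} — only yellow is left for (r1,c4).
row 2 has {red,green,yellow,white}; column 4 has {blue,green,yellow,black,white} — only orange is left for (r2,c4).
row 2 has {red,green,yellow,white,orange}; column 7 has {red,green,yellow,black,white,orange} — only blue is left for (r2,c7).
row 4 has {red,blue,green,yellow,black,orange}; column 3 has {red,blue,green,yellow} — only white is left for (r4,c3).
row 6 has {blue,green,yellow,black,white}; column 3 has {red,blue,green,yellow,white} — only orange is left for (r6,c3).
row 6 has {blue,green,yellow,black,white,orange}; column 4 has {blue,green,yellow,black,white,orange} — only red is left for (r6,c4).
row 2 has {red,blue,green,yellow,white,orange}; column 3 has {red,blue,green,yellow,white,orange} — only black is left for (r2,c3).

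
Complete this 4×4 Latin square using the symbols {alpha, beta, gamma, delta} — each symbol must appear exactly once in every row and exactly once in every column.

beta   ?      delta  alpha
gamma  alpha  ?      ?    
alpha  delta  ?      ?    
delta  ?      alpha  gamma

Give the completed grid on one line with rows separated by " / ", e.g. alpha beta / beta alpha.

beta gamma delta alpha / gamma alpha beta delta / alpha delta gamma beta / delta beta alpha gamma

At row 1, column 2: row 1 has {alpha,beta,delta}; column 2 has {alpha,delta}; that leaves gamma.
At row 2, column 3: row 2 has {alpha,gamma}; column 3 has {alpha,delta}; that leaves beta.
At row 2, column 4: row 2 has {alpha,beta,gamma}; column 4 has {alpha,gamma}; that leaves delta.
At row 3, column 3: row 3 has {alpha,delta}; column 3 has {alpha,beta,delta}; that leaves gamma.
At row 3, column 4: row 3 has {alpha,gamma,delta}; column 4 has {alpha,gamma,delta}; that leaves beta.
At row 4, column 2: row 4 has {alpha,gamma,delta}; column 2 has {alpha,gamma,delta}; that leaves beta.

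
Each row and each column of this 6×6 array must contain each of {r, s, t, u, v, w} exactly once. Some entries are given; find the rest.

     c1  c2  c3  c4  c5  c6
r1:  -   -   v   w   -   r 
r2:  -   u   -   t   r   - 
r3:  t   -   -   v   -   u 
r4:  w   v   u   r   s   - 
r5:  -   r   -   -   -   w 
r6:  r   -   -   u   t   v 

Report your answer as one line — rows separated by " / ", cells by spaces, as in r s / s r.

(r1,c5) = u
(r2,c6) = s
(r3,c5) = w
(r4,c6) = t
(r5,c4) = s
(r5,c5) = v
(r1,c1) = s
(r1,c2) = t
(r2,c1) = v
(r2,c3) = w
(r3,c2) = s
(r3,c3) = r
(r5,c1) = u
(r5,c3) = t
(r6,c2) = w
(r6,c3) = s

s t v w u r / v u w t r s / t s r v w u / w v u r s t / u r t s v w / r w s u t v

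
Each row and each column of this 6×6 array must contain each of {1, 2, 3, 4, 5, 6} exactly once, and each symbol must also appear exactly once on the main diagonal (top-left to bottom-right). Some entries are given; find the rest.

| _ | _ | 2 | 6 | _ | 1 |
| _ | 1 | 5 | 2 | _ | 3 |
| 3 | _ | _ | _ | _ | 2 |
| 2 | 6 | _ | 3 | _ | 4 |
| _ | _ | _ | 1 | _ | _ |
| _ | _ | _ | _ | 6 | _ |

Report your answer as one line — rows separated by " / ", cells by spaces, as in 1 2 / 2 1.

4 5 2 6 3 1 / 6 1 5 2 4 3 / 3 4 6 5 1 2 / 2 6 1 3 5 4 / 5 3 4 1 2 6 / 1 2 3 4 6 5

(r2,c5) = 4
(r4,c3) = 1
(r4,c5) = 5
(r5,c5) = 2
(r6,c6) = 5
(r1,c1) = 4
(r1,c5) = 3
(r2,c1) = 6
(r3,c3) = 6
(r3,c5) = 1
(r5,c1) = 5
(r5,c6) = 6
(r6,c1) = 1
(r6,c4) = 4
(r1,c2) = 5
(r3,c2) = 4
(r3,c4) = 5
(r5,c2) = 3
(r5,c3) = 4
(r6,c2) = 2
(r6,c3) = 3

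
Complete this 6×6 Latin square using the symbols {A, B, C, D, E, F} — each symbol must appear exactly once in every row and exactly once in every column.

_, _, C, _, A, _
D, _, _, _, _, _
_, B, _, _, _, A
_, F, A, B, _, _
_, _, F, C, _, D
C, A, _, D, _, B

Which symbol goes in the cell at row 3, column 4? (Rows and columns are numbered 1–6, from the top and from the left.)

E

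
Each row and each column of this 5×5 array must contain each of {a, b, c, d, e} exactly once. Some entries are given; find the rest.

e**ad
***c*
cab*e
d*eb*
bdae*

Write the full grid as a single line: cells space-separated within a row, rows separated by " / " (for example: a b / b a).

e b c a d / a e d c b / c a b d e / d c e b a / b d a e c

row 1 has {a,d,e}; column 3 has {a,b,e} — only c is left for (r1,c3).
row 2 has {c}; column 1 has {b,c,d,e} — only a is left for (r2,c1).
row 2 has {a,c}; column 3 has {a,b,c,e} — only d is left for (r2,c3).
row 2 has {a,c,d}; column 5 has {d,e} — only b is left for (r2,c5).
row 3 has {a,b,c,e}; column 4 has {a,b,c,e} — only d is left for (r3,c4).
row 4 has {b,d,e}; column 2 has {a,d} — only c is left for (r4,c2).
row 4 has {b,c,d,e}; column 5 has {b,d,e} — only a is left for (r4,c5).
row 5 has {a,b,d,e}; column 5 has {a,b,d,e} — only c is left for (r5,c5).
row 1 has {a,c,d,e}; column 2 has {a,c,d} — only b is left for (r1,c2).
row 2 has {a,b,c,d}; column 2 has {a,b,c,d} — only e is left for (r2,c2).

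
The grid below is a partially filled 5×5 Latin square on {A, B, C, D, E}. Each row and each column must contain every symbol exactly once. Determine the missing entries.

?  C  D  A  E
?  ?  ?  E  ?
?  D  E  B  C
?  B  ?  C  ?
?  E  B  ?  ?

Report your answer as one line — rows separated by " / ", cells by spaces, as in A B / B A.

B C D A E / D A C E B / A D E B C / E B A C D / C E B D A

row 1 has {A,C,D,E}; column 1 is empty so far — only B is left for (r1,c1).
row 2 has {E}; column 2 has {B,C,D,E} — only A is left for (r2,c2).
row 2 has {A,E}; column 3 has {B,D,E} — only C is left for (r2,c3).
row 3 has {B,C,D,E}; column 1 has {B} — only A is left for (r3,c1).
row 4 has {B,C}; column 3 has {B,C,D,E} — only A is left for (r4,c3).
row 4 has {A,B,C}; column 5 has {C,E} — only D is left for (r4,c5).
row 5 has {B,E}; column 4 has {A,B,C,E} — only D is left for (r5,c4).
row 5 has {B,D,E}; column 5 has {C,D,E} — only A is left for (r5,c5).
row 2 has {A,C,E}; column 1 has {A,B} — only D is left for (r2,c1).
row 2 has {A,C,D,E}; column 5 has {A,C,D,E} — only B is left for (r2,c5).
row 4 has {A,B,C,D}; column 1 has {A,B,D} — only E is left for (r4,c1).
row 5 has {A,B,D,E}; column 1 has {A,B,D,E} — only C is left for (r5,c1).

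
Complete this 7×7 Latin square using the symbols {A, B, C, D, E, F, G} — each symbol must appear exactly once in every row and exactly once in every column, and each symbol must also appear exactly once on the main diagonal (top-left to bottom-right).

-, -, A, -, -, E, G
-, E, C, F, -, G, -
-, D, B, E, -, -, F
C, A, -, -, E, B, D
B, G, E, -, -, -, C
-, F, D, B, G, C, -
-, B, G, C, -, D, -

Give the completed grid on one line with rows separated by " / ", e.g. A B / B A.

F C A D B E G / D E C F A G B / G D B E C A F / C A F G E B D / B G E A D F C / A F D B G C E / E B G C F D A

(r1,c2) = C
(r1,c4) = D
(r3,c6) = A
(r4,c3) = F
(r4,c4) = G
(r5,c4) = A
(r5,c6) = F
(r7,c7) = A
(r1,c1) = F
(r1,c5) = B
(r2,c7) = B
(r3,c1) = G
(r3,c5) = C
(r5,c5) = D
(r6,c7) = E
(r7,c1) = E
(r7,c5) = F
(r2,c5) = A
(r6,c1) = A
(r2,c1) = D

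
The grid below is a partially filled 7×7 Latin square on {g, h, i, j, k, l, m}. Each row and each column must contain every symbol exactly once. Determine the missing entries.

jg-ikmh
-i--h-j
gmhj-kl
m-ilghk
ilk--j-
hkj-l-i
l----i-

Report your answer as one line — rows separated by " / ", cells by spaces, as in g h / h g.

j g l i k m h / k i m g h l j / g m h j i k l / m j i l g h k / i l k h m j g / h k j m l g i / l h g k j i m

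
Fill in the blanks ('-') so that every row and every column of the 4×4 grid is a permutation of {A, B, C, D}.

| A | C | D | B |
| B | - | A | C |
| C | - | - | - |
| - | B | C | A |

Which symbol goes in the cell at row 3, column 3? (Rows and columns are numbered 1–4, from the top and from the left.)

(r2,c2) = D
(r3,c2) = A
(r3,c3) = B

B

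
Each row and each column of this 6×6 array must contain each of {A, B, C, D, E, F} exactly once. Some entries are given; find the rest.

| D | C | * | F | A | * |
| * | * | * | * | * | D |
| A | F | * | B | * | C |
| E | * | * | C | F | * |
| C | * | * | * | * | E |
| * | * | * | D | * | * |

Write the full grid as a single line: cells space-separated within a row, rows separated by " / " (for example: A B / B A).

D C E F A B / F A C E B D / A F D B E C / E D B C F A / C B F A D E / B E A D C F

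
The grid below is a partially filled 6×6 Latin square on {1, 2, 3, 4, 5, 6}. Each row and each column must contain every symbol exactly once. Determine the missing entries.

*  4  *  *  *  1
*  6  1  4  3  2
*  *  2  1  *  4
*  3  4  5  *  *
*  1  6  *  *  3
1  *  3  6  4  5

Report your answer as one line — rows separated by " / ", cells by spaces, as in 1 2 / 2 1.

6 4 5 3 2 1 / 5 6 1 4 3 2 / 3 5 2 1 6 4 / 2 3 4 5 1 6 / 4 1 6 2 5 3 / 1 2 3 6 4 5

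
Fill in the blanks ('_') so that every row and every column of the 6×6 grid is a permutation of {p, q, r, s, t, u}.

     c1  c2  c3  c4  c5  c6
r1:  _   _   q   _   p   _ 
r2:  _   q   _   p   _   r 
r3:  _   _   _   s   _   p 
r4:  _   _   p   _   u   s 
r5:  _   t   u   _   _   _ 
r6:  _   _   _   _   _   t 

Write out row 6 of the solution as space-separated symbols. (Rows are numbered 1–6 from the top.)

At row 1, column 6: row 1 has {p,q}; column 6 has {p,r,s,t}; that leaves u.
At row 4, column 2: row 4 has {p,s,u}; column 2 has {q,t}; that leaves r.
At row 5, column 6: row 5 has {t,u}; column 6 has {p,r,s,t,u}; that leaves q.
At row 1, column 2: row 1 has {p,q,u}; column 2 has {q,r,t}; that leaves s.
At row 3, column 2: row 3 has {p,s}; column 2 has {q,r,s,t}; that leaves u.
At row 5, column 4: row 5 has {q,t,u}; column 4 has {p,s}; that leaves r.
At row 5, column 5: row 5 has {q,r,t,u}; column 5 has {p,u}; that leaves s.
At row 6, column 2: row 6 has {t}; column 2 has {q,r,s,t,u}; that leaves p.
At row 1, column 4: row 1 has {p,q,s,u}; column 4 has {p,r,s}; that leaves t.
At row 2, column 5: row 2 has {p,q,r}; column 5 has {p,s,u}; that leaves t.
At row 4, column 4: row 4 has {p,r,s,u}; column 4 has {p,r,s,t}; that leaves q.
At row 5, column 1: row 5 has {q,r,s,t,u}; column 1 is empty so far; that leaves p.
At row 6, column 4: row 6 has {p,t}; column 4 has {p,q,r,s,t}; that leaves u.
At row 1, column 1: row 1 has {p,q,s,t,u}; column 1 has {p}; that leaves r.
At row 2, column 3: row 2 has {p,q,r,t}; column 3 has {p,q,u}; that leaves s.
At row 4, column 1: row 4 has {p,q,r,s,u}; column 1 has {p,r}; that leaves t.
At row 6, column 3: row 6 has {p,t,u}; column 3 has {p,q,s,u}; that leaves r.
At row 6, column 5: row 6 has {p,r,t,u}; column 5 has {p,s,t,u}; that leaves q.
At row 2, column 1: row 2 has {p,q,r,s,t}; column 1 has {p,r,t}; that leaves u.
At row 3, column 1: row 3 has {p,s,u}; column 1 has {p,r,t,u}; that leaves q.
At row 3, column 3: row 3 has {p,q,s,u}; column 3 has {p,q,r,s,u}; that leaves t.
At row 3, column 5: row 3 has {p,q,s,t,u}; column 5 has {p,q,s,t,u}; that leaves r.
At row 6, column 1: row 6 has {p,q,r,t,u}; column 1 has {p,q,r,t,u}; that leaves s.

s p r u q t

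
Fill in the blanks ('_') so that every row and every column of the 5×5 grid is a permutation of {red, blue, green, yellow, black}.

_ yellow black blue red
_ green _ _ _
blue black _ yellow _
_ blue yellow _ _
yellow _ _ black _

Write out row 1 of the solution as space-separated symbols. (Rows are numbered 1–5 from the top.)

green yellow black blue red

(r1,c1) = green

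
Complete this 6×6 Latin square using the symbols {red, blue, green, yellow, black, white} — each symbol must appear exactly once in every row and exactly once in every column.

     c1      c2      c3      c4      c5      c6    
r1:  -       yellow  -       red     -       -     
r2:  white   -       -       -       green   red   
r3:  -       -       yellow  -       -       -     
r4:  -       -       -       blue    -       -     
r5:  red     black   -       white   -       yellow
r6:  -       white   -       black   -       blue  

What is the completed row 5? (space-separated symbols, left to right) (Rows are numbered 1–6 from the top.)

red black green white blue yellow

(r2,c2) = blue
(r2,c3) = black
(r2,c4) = yellow
(r3,c4) = green
(r5,c5) = blue
(r3,c2) = red
(r4,c2) = green
(r5,c3) = green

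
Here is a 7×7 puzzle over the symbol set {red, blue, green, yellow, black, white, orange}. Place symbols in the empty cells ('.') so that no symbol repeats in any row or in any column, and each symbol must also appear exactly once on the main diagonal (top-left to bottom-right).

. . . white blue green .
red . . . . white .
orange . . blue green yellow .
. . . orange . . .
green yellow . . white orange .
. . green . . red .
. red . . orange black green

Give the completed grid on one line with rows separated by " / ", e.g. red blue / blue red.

yellow black red white blue green orange / red blue orange green black white yellow / orange white black blue green yellow red / black green yellow orange red blue white / green yellow blue red white orange black / white orange green black yellow red blue / blue red white yellow orange black green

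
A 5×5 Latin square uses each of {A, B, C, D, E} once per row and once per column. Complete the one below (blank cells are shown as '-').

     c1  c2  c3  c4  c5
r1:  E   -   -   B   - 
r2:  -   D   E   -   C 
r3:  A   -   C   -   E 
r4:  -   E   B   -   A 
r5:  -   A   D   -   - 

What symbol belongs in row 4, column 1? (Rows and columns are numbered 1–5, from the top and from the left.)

D

row 1 has {B,E}; column 2 has {A,D,E} — only C is left for (r1,c2).
row 1 has {B,C,E}; column 3 has {B,C,D,E} — only A is left for (r1,c3).
row 1 has {A,B,C,E}; column 5 has {A,C,E} — only D is left for (r1,c5).
row 2 has {C,D,E}; column 1 has {A,E} — only B is left for (r2,c1).
row 2 has {B,C,D,E}; column 4 has {B} — only A is left for (r2,c4).
row 3 has {A,C,E}; column 2 has {A,C,D,E} — only B is left for (r3,c2).
row 3 has {A,B,C,E}; column 4 has {A,B} — only D is left for (r3,c4).
row 4 has {A,B,E}; column 4 has {A,B,D} — only C is left for (r4,c4).
row 5 has {A,D}; column 1 has {A,B,E} — only C is left for (r5,c1).
row 5 has {A,C,D}; column 4 has {A,B,C,D} — only E is left for (r5,c4).
row 5 has {A,C,D,E}; column 5 has {A,C,D,E} — only B is left for (r5,c5).
row 4 has {A,B,C,E}; column 1 has {A,B,C,E} — only D is left for (r4,c1).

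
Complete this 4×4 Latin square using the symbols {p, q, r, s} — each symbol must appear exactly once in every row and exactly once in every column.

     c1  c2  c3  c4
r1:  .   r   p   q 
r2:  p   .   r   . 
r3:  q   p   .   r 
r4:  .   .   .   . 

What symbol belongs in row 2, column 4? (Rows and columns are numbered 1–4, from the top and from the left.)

row 1 has {p,q,r}; column 1 has {p,q} — only s is left for (r1,c1).
row 2 has {p,r}; column 4 has {q,r} — only s is left for (r2,c4).

s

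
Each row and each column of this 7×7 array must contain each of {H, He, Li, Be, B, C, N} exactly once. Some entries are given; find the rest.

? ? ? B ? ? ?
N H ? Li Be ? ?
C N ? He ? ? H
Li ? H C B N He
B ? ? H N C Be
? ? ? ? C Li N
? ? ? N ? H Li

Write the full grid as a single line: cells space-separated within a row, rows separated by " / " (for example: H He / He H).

(r1,c7) = C
(r2,c7) = B
(r3,c5) = Li
(r4,c2) = Be
(r6,c4) = Be
(r7,c5) = He
(r1,c5) = H
(r2,c6) = He
(r7,c1) = Be
(r1,c1) = He
(r1,c2) = Li
(r1,c6) = Be
(r2,c3) = C
(r3,c6) = B
(r5,c2) = He
(r5,c3) = Li
(r6,c1) = H
(r6,c2) = B
(r6,c3) = He
(r7,c2) = C
(r7,c3) = B
(r1,c3) = N
(r3,c3) = Be

He Li N B H Be C / N H C Li Be He B / C N Be He Li B H / Li Be H C B N He / B He Li H N C Be / H B He Be C Li N / Be C B N He H Li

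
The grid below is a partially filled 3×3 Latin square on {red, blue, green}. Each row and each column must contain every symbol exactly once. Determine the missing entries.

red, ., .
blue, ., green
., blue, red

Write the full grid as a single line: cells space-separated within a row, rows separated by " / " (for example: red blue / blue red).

(r1,c2): row 1 has {red}; column 2 has {blue}, so it must be green.
(r1,c3): row 1 has {red,green}; column 3 has {red,green}, so it must be blue.
(r2,c2): row 2 has {blue,green}; column 2 has {blue,green}, so it must be red.
(r3,c1): row 3 has {red,blue}; column 1 has {red,blue}, so it must be green.

red green blue / blue red green / green blue red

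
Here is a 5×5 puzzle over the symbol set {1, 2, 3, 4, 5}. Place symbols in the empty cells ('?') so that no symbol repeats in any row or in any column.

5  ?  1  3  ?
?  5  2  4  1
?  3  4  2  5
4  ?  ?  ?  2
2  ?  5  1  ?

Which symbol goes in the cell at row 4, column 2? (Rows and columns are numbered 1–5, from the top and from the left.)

1

(r1,c5) = 4
(r2,c1) = 3
(r3,c1) = 1
(r4,c2) = 1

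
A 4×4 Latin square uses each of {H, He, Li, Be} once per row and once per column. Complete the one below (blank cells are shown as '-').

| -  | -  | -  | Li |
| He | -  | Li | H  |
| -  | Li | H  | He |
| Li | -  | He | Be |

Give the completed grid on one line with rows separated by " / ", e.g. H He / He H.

H He Be Li / He Be Li H / Be Li H He / Li H He Be

At row 1, column 3: row 1 has {Li}; column 3 has {H,He,Li}; that leaves Be.
At row 2, column 2: row 2 has {H,He,Li}; column 2 has {Li}; that leaves Be.
At row 3, column 1: row 3 has {H,He,Li}; column 1 has {He,Li}; that leaves Be.
At row 4, column 2: row 4 has {He,Li,Be}; column 2 has {Li,Be}; that leaves H.
At row 1, column 1: row 1 has {Li,Be}; column 1 has {He,Li,Be}; that leaves H.
At row 1, column 2: row 1 has {H,Li,Be}; column 2 has {H,Li,Be}; that leaves He.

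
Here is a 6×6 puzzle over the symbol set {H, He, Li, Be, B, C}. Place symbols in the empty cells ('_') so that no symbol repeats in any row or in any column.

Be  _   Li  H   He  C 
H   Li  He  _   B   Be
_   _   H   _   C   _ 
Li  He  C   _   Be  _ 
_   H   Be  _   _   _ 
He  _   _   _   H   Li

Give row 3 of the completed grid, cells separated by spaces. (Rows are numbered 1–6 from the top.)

B Be H Li C He

row 1 has {H,He,Li,Be,C}; column 2 has {H,He,Li} — only B is left for (r1,c2).
row 2 has {H,He,Li,Be,B}; column 4 has {H} — only C is left for (r2,c4).
row 3 has {H,C}; column 1 has {H,He,Li,Be} — only B is left for (r3,c1).
row 3 has {H,B,C}; column 2 has {H,He,Li,B} — only Be is left for (r3,c2).
row 3 has {H,Be,B,C}; column 6 has {Li,Be,C} — only He is left for (r3,c6).
row 4 has {He,Li,Be,C}; column 4 has {H,C} — only B is left for (r4,c4).
row 4 has {He,Li,Be,B,C}; column 6 has {He,Li,Be,C} — only H is left for (r4,c6).
row 5 has {H,Be}; column 1 has {H,He,Li,Be,B} — only C is left for (r5,c1).
row 5 has {H,Be,C}; column 5 has {H,He,Be,B,C} — only Li is left for (r5,c5).
row 5 has {H,Li,Be,C}; column 6 has {H,He,Li,Be,C} — only B is left for (r5,c6).
row 6 has {H,He,Li}; column 2 has {H,He,Li,Be,B} — only C is left for (r6,c2).
row 6 has {H,He,Li,C}; column 3 has {H,He,Li,Be,C} — only B is left for (r6,c3).
row 6 has {H,He,Li,B,C}; column 4 has {H,B,C} — only Be is left for (r6,c4).
row 3 has {H,He,Be,B,C}; column 4 has {H,Be,B,C} — only Li is left for (r3,c4).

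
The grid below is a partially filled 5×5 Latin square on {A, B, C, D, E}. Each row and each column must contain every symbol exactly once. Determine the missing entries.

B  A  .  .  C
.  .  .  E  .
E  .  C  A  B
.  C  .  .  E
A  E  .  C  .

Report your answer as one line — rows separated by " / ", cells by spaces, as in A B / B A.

At row 1, column 4: row 1 has {A,B,C}; column 4 has {A,C,E}; that leaves D.
At row 3, column 2: row 3 has {A,B,C,E}; column 2 has {A,C,E}; that leaves D.
At row 4, column 1: row 4 has {C,E}; column 1 has {A,B,E}; that leaves D.
At row 4, column 4: row 4 has {C,D,E}; column 4 has {A,C,D,E}; that leaves B.
At row 5, column 5: row 5 has {A,C,E}; column 5 has {B,C,E}; that leaves D.
At row 1, column 3: row 1 has {A,B,C,D}; column 3 has {C}; that leaves E.
At row 2, column 1: row 2 has {E}; column 1 has {A,B,D,E}; that leaves C.
At row 2, column 2: row 2 has {C,E}; column 2 has {A,C,D,E}; that leaves B.
At row 2, column 5: row 2 has {B,C,E}; column 5 has {B,C,D,E}; that leaves A.
At row 4, column 3: row 4 has {B,C,D,E}; column 3 has {C,E}; that leaves A.
At row 5, column 3: row 5 has {A,C,D,E}; column 3 has {A,C,E}; that leaves B.
At row 2, column 3: row 2 has {A,B,C,E}; column 3 has {A,B,C,E}; that leaves D.

B A E D C / C B D E A / E D C A B / D C A B E / A E B C D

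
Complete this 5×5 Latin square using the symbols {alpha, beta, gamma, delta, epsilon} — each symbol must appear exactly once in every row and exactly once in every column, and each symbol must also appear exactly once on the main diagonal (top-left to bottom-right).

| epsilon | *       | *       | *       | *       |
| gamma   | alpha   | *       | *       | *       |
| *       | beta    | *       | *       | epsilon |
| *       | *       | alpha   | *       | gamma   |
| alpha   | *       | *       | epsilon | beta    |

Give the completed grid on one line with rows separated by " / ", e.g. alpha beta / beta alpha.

(r2,c5) = delta
(r3,c1) = delta
(r3,c3) = gamma
(r3,c4) = alpha
(r4,c1) = beta
(r4,c4) = delta
(r5,c3) = delta
(r1,c3) = beta
(r1,c4) = gamma
(r1,c5) = alpha
(r2,c3) = epsilon
(r2,c4) = beta
(r4,c2) = epsilon
(r5,c2) = gamma
(r1,c2) = delta

epsilon delta beta gamma alpha / gamma alpha epsilon beta delta / delta beta gamma alpha epsilon / beta epsilon alpha delta gamma / alpha gamma delta epsilon beta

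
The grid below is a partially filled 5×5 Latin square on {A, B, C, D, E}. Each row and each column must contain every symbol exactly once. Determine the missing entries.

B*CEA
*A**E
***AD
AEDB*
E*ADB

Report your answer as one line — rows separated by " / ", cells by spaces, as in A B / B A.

B D C E A / D A B C E / C B E A D / A E D B C / E C A D B

Cell (r1,c2): row 1 has {A,B,C,E}; column 2 has {A,E} → D.
Cell (r2,c3): row 2 has {A,E}; column 3 has {A,C,D} → B.
Cell (r2,c4): row 2 has {A,B,E}; column 4 has {A,B,D,E} → C.
Cell (r3,c1): row 3 has {A,D}; column 1 has {A,B,E} → C.
Cell (r3,c2): row 3 has {A,C,D}; column 2 has {A,D,E} → B.
Cell (r3,c3): row 3 has {A,B,C,D}; column 3 has {A,B,C,D} → E.
Cell (r4,c5): row 4 has {A,B,D,E}; column 5 has {A,B,D,E} → C.
Cell (r5,c2): row 5 has {A,B,D,E}; column 2 has {A,B,D,E} → C.
Cell (r2,c1): row 2 has {A,B,C,E}; column 1 has {A,B,C,E} → D.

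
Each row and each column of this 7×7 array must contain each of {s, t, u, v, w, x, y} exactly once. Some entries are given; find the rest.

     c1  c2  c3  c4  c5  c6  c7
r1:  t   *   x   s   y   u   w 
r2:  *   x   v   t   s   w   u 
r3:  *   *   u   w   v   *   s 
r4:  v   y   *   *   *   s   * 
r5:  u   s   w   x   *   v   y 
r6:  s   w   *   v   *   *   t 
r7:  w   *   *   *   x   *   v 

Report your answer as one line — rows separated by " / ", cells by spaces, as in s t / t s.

t v x s y u w / y x v t s w u / x t u w v y s / v y t u w s x / u s w x t v y / s w y v u x t / w u s y x t v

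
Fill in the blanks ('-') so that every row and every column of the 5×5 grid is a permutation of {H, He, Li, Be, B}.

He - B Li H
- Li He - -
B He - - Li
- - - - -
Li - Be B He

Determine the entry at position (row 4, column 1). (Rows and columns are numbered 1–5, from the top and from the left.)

H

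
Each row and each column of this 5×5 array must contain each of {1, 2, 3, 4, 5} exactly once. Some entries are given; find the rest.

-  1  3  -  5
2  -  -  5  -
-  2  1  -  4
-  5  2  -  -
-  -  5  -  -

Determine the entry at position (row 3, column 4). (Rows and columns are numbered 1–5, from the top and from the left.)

3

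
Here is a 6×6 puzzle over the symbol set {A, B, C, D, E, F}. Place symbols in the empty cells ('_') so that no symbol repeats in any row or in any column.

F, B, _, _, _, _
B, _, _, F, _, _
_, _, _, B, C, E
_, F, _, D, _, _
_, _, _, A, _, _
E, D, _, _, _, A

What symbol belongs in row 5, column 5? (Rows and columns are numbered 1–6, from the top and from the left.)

(r3,c2) = A
(r6,c4) = C
(r1,c4) = E
(r3,c1) = D
(r3,c3) = F
(r5,c1) = C
(r5,c2) = E
(r6,c3) = B
(r6,c5) = F
(r2,c2) = C
(r2,c6) = D
(r4,c1) = A
(r5,c3) = D
(r5,c5) = B

B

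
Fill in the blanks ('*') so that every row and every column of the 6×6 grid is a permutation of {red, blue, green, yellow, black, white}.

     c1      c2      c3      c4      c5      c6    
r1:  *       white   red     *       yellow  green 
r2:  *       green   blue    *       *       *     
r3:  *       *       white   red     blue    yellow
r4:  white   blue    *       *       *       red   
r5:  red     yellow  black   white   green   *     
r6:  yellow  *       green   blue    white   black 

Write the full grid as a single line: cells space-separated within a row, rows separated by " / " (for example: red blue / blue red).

blue white red black yellow green / black green blue yellow red white / green black white red blue yellow / white blue yellow green black red / red yellow black white green blue / yellow red green blue white black

(r1,c4): row 1 has {red,green,yellow,white}; column 4 has {red,blue,white}, so it must be black.
(r2,c1): row 2 has {blue,green}; column 1 has {red,yellow,white}, so it must be black.
(r2,c4): row 2 has {blue,green,black}; column 4 has {red,blue,black,white}, so it must be yellow.
(r2,c5): row 2 has {blue,green,yellow,black}; column 5 has {blue,green,yellow,white}, so it must be red.
(r2,c6): row 2 has {red,blue,green,yellow,black}; column 6 has {red,green,yellow,black}, so it must be white.
(r3,c1): row 3 has {red,blue,yellow,white}; column 1 has {red,yellow,black,white}, so it must be green.
(r3,c2): row 3 has {red,blue,green,yellow,white}; column 2 has {blue,green,yellow,white}, so it must be black.
(r4,c3): row 4 has {red,blue,white}; column 3 has {red,blue,green,black,white}, so it must be yellow.
(r4,c4): row 4 has {red,blue,yellow,white}; column 4 has {red,blue,yellow,black,white}, so it must be green.
(r4,c5): row 4 has {red,blue,green,yellow,white}; column 5 has {red,blue,green,yellow,white}, so it must be black.
(r5,c6): row 5 has {red,green,yellow,black,white}; column 6 has {red,green,yellow,black,white}, so it must be blue.
(r6,c2): row 6 has {blue,green,yellow,black,white}; column 2 has {blue,green,yellow,black,white}, so it must be red.
(r1,c1): row 1 has {red,green,yellow,black,white}; column 1 has {red,green,yellow,black,white}, so it must be blue.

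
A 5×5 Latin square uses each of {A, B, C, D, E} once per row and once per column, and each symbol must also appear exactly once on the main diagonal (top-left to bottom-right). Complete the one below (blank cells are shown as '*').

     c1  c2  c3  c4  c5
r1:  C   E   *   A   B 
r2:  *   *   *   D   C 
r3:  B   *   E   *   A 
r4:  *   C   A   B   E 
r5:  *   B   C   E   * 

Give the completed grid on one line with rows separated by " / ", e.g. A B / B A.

C E D A B / E A B D C / B D E C A / D C A B E / A B C E D

(r1,c3) = D
(r2,c2) = A
(r2,c3) = B
(r3,c2) = D
(r3,c4) = C
(r4,c1) = D
(r5,c1) = A
(r5,c5) = D
(r2,c1) = E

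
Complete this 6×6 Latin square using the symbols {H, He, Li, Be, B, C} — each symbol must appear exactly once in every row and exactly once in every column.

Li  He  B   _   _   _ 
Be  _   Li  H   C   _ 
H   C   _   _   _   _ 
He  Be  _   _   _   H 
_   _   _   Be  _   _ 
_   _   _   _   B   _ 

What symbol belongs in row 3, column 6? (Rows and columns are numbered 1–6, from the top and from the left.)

B

(r1,c4) = C
(r1,c6) = Be
(r2,c2) = B
(r2,c6) = He
(r4,c3) = C
(r4,c5) = Li
(r6,c1) = C
(r6,c6) = Li
(r1,c5) = H
(r3,c6) = B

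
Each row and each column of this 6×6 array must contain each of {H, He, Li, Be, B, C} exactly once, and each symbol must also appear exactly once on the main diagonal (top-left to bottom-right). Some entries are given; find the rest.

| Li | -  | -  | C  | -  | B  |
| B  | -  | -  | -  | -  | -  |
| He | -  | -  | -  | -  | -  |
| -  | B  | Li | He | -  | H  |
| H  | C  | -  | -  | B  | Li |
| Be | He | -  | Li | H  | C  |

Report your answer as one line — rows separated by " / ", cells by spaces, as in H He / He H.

Li H Be C He B / B Be C H Li He / He Li H B C Be / C B Li He Be H / H C He Be B Li / Be He B Li H C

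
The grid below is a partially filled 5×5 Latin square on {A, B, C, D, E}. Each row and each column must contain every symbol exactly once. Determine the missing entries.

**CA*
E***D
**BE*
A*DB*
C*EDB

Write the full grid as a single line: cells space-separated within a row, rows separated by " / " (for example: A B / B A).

Cell (r1,c5): row 1 has {A,C}; column 5 has {B,D} → E.
Cell (r2,c3): row 2 has {D,E}; column 3 has {B,C,D,E} → A.
Cell (r2,c4): row 2 has {A,D,E}; column 4 has {A,B,D,E} → C.
Cell (r3,c1): row 3 has {B,E}; column 1 has {A,C,E} → D.
Cell (r4,c5): row 4 has {A,B,D}; column 5 has {B,D,E} → C.
Cell (r5,c2): row 5 has {B,C,D,E}; column 2 is empty so far → A.
Cell (r1,c1): row 1 has {A,C,E}; column 1 has {A,C,D,E} → B.
Cell (r1,c2): row 1 has {A,B,C,E}; column 2 has {A} → D.
Cell (r2,c2): row 2 has {A,C,D,E}; column 2 has {A,D} → B.
Cell (r3,c2): row 3 has {B,D,E}; column 2 has {A,B,D} → C.
Cell (r3,c5): row 3 has {B,C,D,E}; column 5 has {B,C,D,E} → A.
Cell (r4,c2): row 4 has {A,B,C,D}; column 2 has {A,B,C,D} → E.

B D C A E / E B A C D / D C B E A / A E D B C / C A E D B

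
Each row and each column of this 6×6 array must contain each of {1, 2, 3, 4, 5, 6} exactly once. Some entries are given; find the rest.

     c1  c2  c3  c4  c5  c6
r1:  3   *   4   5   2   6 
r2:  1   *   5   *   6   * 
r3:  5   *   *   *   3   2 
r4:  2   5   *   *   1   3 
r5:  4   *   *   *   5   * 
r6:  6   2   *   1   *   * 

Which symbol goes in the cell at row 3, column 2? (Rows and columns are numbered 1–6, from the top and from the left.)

4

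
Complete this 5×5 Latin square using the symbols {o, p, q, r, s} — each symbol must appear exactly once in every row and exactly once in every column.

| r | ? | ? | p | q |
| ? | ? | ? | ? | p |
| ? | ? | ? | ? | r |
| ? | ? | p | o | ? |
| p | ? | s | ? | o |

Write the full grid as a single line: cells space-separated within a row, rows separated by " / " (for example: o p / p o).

(r1,c3) = o
(r3,c3) = q
(r3,c4) = s
(r4,c5) = s
(r1,c2) = s
(r2,c3) = r
(r2,c4) = q
(r3,c1) = o
(r3,c2) = p
(r4,c1) = q
(r4,c2) = r
(r5,c2) = q
(r5,c4) = r
(r2,c1) = s
(r2,c2) = o

r s o p q / s o r q p / o p q s r / q r p o s / p q s r o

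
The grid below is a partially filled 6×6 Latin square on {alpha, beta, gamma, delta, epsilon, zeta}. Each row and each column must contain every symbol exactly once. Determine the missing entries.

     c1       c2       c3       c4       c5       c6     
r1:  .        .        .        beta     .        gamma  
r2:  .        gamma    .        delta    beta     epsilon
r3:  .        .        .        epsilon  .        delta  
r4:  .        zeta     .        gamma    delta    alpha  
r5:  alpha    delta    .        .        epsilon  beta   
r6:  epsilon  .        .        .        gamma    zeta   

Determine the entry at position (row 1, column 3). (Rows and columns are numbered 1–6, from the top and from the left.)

(r2,c1): row 2 has {beta,gamma,delta,epsilon}; column 1 has {alpha,epsilon}, so it must be zeta.
(r2,c3): row 2 has {beta,gamma,delta,epsilon,zeta}; column 3 is empty so far, so it must be alpha.
(r4,c1): row 4 has {alpha,gamma,delta,zeta}; column 1 has {alpha,epsilon,zeta}, so it must be beta.
(r4,c3): row 4 has {alpha,beta,gamma,delta,zeta}; column 3 has {alpha}, so it must be epsilon.
(r5,c4): row 5 has {alpha,beta,delta,epsilon}; column 4 has {beta,gamma,delta,epsilon}, so it must be zeta.
(r6,c4): row 6 has {gamma,epsilon,zeta}; column 4 has {beta,gamma,delta,epsilon,zeta}, so it must be alpha.
(r1,c1): row 1 has {beta,gamma}; column 1 has {alpha,beta,epsilon,zeta}, so it must be delta.
(r1,c3): row 1 has {beta,gamma,delta}; column 3 has {alpha,epsilon}, so it must be zeta.

zeta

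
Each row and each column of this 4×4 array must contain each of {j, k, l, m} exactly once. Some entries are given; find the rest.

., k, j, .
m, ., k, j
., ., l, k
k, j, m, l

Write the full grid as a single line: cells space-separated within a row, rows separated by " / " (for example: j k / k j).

l k j m / m l k j / j m l k / k j m l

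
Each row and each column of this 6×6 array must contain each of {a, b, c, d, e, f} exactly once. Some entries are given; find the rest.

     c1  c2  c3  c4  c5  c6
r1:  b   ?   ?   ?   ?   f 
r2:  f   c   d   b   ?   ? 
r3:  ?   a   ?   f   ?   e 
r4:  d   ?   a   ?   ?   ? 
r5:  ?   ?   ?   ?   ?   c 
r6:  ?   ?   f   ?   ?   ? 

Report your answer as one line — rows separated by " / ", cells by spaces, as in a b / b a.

b d c e a f / f c d b e a / c a b f d e / d e a c f b / a f e d b c / e b f a c d

row 2 has {b,c,d,f}; column 6 has {c,e,f} — only a is left for (r2,c6).
row 3 has {a,e,f}; column 1 has {b,d,f} — only c is left for (r3,c1).
row 3 has {a,c,e,f}; column 3 has {a,d,f} — only b is left for (r3,c3).
row 3 has {a,b,c,e,f}; column 5 is empty so far — only d is left for (r3,c5).
row 4 has {a,d}; column 6 has {a,c,e,f} — only b is left for (r4,c6).
row 5 has {c}; column 3 has {a,b,d,f} — only e is left for (r5,c3).
row 6 has {f}; column 6 has {a,b,c,e,f} — only d is left for (r6,c6).
row 1 has {b,f}; column 3 has {a,b,d,e,f} — only c is left for (r1,c3).
row 2 has {a,b,c,d,f}; column 5 has {d} — only e is left for (r2,c5).
row 5 has {c,e}; column 1 has {b,c,d,f} — only a is left for (r5,c1).
row 5 has {a,c,e}; column 4 has {b,f} — only d is left for (r5,c4).
row 6 has {d,f}; column 1 has {a,b,c,d,f} — only e is left for (r6,c1).
row 6 has {d,e,f}; column 2 has {a,c} — only b is left for (r6,c2).
row 1 has {b,c,f}; column 5 has {d,e} — only a is left for (r1,c5).
row 5 has {a,c,d,e}; column 2 has {a,b,c} — only f is left for (r5,c2).
row 5 has {a,c,d,e,f}; column 5 has {a,d,e} — only b is left for (r5,c5).
row 6 has {b,d,e,f}; column 5 has {a,b,d,e} — only c is left for (r6,c5).
row 1 has {a,b,c,f}; column 4 has {b,d,f} — only e is left for (r1,c4).
row 4 has {a,b,d}; column 2 has {a,b,c,f} — only e is left for (r4,c2).
row 4 has {a,b,d,e}; column 4 has {b,d,e,f} — only c is left for (r4,c4).
row 4 has {a,b,c,d,e}; column 5 has {a,b,c,d,e} — only f is left for (r4,c5).
row 6 has {b,c,d,e,f}; column 4 has {b,c,d,e,f} — only a is left for (r6,c4).
row 1 has {a,b,c,e,f}; column 2 has {a,b,c,e,f} — only d is left for (r1,c2).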